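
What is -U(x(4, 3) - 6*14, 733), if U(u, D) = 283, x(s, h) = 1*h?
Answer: -283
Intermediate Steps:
x(s, h) = h
-U(x(4, 3) - 6*14, 733) = -1*283 = -283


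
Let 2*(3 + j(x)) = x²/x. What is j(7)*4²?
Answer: 8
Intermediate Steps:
j(x) = -3 + x/2 (j(x) = -3 + (x²/x)/2 = -3 + x/2)
j(7)*4² = (-3 + (½)*7)*4² = (-3 + 7/2)*16 = (½)*16 = 8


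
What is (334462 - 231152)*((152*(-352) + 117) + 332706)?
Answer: 28856445890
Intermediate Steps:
(334462 - 231152)*((152*(-352) + 117) + 332706) = 103310*((-53504 + 117) + 332706) = 103310*(-53387 + 332706) = 103310*279319 = 28856445890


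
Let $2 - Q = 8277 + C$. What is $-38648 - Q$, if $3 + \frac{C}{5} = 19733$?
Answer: $68277$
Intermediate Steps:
$C = 98650$ ($C = -15 + 5 \cdot 19733 = -15 + 98665 = 98650$)
$Q = -106925$ ($Q = 2 - \left(8277 + 98650\right) = 2 - 106927 = -106925$)
$-38648 - Q = -38648 - -106925 = -38648 + 106925 = 68277$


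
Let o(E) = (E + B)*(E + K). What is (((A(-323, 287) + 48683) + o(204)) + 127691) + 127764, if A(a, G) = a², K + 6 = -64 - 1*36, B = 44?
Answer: 432771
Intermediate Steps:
K = -106 (K = -6 + (-64 - 1*36) = -6 + (-64 - 36) = -6 - 100 = -106)
o(E) = (-106 + E)*(44 + E) (o(E) = (E + 44)*(E - 106) = (44 + E)*(-106 + E) = (-106 + E)*(44 + E))
(((A(-323, 287) + 48683) + o(204)) + 127691) + 127764 = ((((-323)² + 48683) + (-4664 + 204² - 62*204)) + 127691) + 127764 = (((104329 + 48683) + (-4664 + 41616 - 12648)) + 127691) + 127764 = ((153012 + 24304) + 127691) + 127764 = (177316 + 127691) + 127764 = 305007 + 127764 = 432771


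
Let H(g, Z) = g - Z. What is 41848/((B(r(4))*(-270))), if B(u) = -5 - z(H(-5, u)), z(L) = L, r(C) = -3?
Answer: 20924/405 ≈ 51.664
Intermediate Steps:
B(u) = u (B(u) = -5 - (-5 - u) = -5 + (5 + u) = u)
41848/((B(r(4))*(-270))) = 41848/((-3*(-270))) = 41848/810 = 41848*(1/810) = 20924/405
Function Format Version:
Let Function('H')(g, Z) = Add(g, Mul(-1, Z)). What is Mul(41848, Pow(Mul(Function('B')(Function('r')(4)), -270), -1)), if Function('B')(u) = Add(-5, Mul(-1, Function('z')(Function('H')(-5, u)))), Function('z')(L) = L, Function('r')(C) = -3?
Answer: Rational(20924, 405) ≈ 51.664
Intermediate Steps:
Function('B')(u) = u (Function('B')(u) = Add(-5, Mul(-1, Add(-5, Mul(-1, u)))) = Add(-5, Add(5, u)) = u)
Mul(41848, Pow(Mul(Function('B')(Function('r')(4)), -270), -1)) = Mul(41848, Pow(Mul(-3, -270), -1)) = Mul(41848, Pow(810, -1)) = Mul(41848, Rational(1, 810)) = Rational(20924, 405)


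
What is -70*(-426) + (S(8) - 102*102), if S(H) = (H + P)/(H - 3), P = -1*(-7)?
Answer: 19419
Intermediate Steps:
P = 7
S(H) = (7 + H)/(-3 + H) (S(H) = (H + 7)/(H - 3) = (7 + H)/(-3 + H))
-70*(-426) + (S(8) - 102*102) = -70*(-426) + ((7 + 8)/(-3 + 8) - 102*102) = 29820 + (15/5 - 10404) = 29820 + ((⅕)*15 - 10404) = 29820 + (3 - 10404) = 29820 - 10401 = 19419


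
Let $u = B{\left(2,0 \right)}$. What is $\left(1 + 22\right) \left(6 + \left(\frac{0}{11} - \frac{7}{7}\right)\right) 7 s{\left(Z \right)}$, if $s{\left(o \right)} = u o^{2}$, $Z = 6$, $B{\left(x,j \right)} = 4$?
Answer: $115920$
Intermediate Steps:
$u = 4$
$s{\left(o \right)} = 4 o^{2}$
$\left(1 + 22\right) \left(6 + \left(\frac{0}{11} - \frac{7}{7}\right)\right) 7 s{\left(Z \right)} = \left(1 + 22\right) \left(6 + \left(\frac{0}{11} - \frac{7}{7}\right)\right) 7 \cdot 4 \cdot 6^{2} = 23 \left(6 + \left(0 \cdot \frac{1}{11} - 1\right)\right) 7 \cdot 4 \cdot 36 = 23 \left(6 + \left(0 - 1\right)\right) 7 \cdot 144 = 23 \left(6 - 1\right) 7 \cdot 144 = 23 \cdot 5 \cdot 7 \cdot 144 = 115 \cdot 7 \cdot 144 = 805 \cdot 144 = 115920$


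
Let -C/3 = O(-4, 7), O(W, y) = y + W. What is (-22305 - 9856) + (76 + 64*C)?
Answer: -32661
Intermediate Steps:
O(W, y) = W + y
C = -9 (C = -3*(-4 + 7) = -3*3 = -9)
(-22305 - 9856) + (76 + 64*C) = (-22305 - 9856) + (76 + 64*(-9)) = -32161 + (76 - 576) = -32161 - 500 = -32661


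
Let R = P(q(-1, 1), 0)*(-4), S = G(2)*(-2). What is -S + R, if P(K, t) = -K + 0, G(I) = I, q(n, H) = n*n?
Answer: 8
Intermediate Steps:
q(n, H) = n²
P(K, t) = -K
S = -4 (S = 2*(-2) = -4)
R = 4 (R = -1*(-1)²*(-4) = -1*1*(-4) = -1*(-4) = 4)
-S + R = -1*(-4) + 4 = 4 + 4 = 8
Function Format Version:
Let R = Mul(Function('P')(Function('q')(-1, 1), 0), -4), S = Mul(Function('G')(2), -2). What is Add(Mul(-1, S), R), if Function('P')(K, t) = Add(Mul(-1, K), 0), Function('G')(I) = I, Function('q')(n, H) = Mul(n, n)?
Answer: 8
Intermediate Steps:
Function('q')(n, H) = Pow(n, 2)
Function('P')(K, t) = Mul(-1, K)
S = -4 (S = Mul(2, -2) = -4)
R = 4 (R = Mul(Mul(-1, Pow(-1, 2)), -4) = Mul(Mul(-1, 1), -4) = Mul(-1, -4) = 4)
Add(Mul(-1, S), R) = Add(Mul(-1, -4), 4) = Add(4, 4) = 8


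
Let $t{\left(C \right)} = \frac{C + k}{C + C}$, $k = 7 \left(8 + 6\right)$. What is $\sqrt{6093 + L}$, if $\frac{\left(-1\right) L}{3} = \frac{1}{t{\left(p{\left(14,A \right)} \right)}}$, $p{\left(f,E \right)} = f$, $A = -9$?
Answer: $\frac{\sqrt{24369}}{2} \approx 78.053$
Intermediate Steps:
$k = 98$ ($k = 7 \cdot 14 = 98$)
$t{\left(C \right)} = \frac{98 + C}{2 C}$ ($t{\left(C \right)} = \frac{C + 98}{C + C} = \frac{98 + C}{2 C}$)
$L = - \frac{3}{4}$ ($L = - \frac{3}{\frac{1}{2} \cdot \frac{1}{14} \left(98 + 14\right)} = - \frac{3}{\frac{1}{2} \cdot \frac{1}{14} \cdot 112} = - \frac{3}{4} \approx -0.75$)
$\sqrt{6093 + L} = \sqrt{6093 - \frac{3}{4}} = \sqrt{\frac{24369}{4}} = \frac{\sqrt{24369}}{2}$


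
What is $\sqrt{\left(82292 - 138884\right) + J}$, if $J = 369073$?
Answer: $559$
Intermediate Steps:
$\sqrt{\left(82292 - 138884\right) + J} = \sqrt{\left(82292 - 138884\right) + 369073} = \sqrt{-56592 + 369073} = \sqrt{312481} = 559$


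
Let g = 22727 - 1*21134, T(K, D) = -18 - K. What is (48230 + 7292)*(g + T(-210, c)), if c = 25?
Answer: 99106770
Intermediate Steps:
g = 1593 (g = 22727 - 21134 = 1593)
(48230 + 7292)*(g + T(-210, c)) = (48230 + 7292)*(1593 + (-18 - 1*(-210))) = 55522*(1593 + (-18 + 210)) = 55522*(1593 + 192) = 55522*1785 = 99106770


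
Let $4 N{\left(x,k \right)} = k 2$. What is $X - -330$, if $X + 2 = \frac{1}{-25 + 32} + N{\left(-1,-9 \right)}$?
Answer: $\frac{4531}{14} \approx 323.64$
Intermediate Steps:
$N{\left(x,k \right)} = \frac{k}{2}$ ($N{\left(x,k \right)} = \frac{k 2}{4} = \frac{2 k}{4} = \frac{k}{2}$)
$X = - \frac{89}{14}$ ($X = -2 + \left(\frac{1}{-25 + 32} + \frac{1}{2} \left(-9\right)\right) = -2 - \left(\frac{9}{2} - \frac{1}{7}\right) = -2 + \left(\frac{1}{7} - \frac{9}{2}\right) = -2 - \frac{61}{14} = - \frac{89}{14} \approx -6.3571$)
$X - -330 = - \frac{89}{14} - -330 = - \frac{89}{14} + 330 = \frac{4531}{14}$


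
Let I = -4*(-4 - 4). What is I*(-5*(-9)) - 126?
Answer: 1314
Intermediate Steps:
I = 32 (I = -4*(-8) = 32)
I*(-5*(-9)) - 126 = 32*(-5*(-9)) - 126 = 32*45 - 126 = 1440 - 126 = 1314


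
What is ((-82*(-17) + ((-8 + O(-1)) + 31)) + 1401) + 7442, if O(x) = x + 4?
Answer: 10263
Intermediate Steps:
O(x) = 4 + x
((-82*(-17) + ((-8 + O(-1)) + 31)) + 1401) + 7442 = ((-82*(-17) + ((-8 + (4 - 1)) + 31)) + 1401) + 7442 = ((1394 + ((-8 + 3) + 31)) + 1401) + 7442 = ((1394 + (-5 + 31)) + 1401) + 7442 = ((1394 + 26) + 1401) + 7442 = (1420 + 1401) + 7442 = 2821 + 7442 = 10263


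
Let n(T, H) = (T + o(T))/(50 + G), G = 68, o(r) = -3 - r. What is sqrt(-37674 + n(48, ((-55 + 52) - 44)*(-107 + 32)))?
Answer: I*sqrt(524573130)/118 ≈ 194.1*I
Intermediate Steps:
n(T, H) = -3/118 (n(T, H) = (T + (-3 - T))/(50 + 68) = -3/118)
sqrt(-37674 + n(48, ((-55 + 52) - 44)*(-107 + 32))) = sqrt(-37674 - 3/118) = sqrt(-4445535/118) = I*sqrt(524573130)/118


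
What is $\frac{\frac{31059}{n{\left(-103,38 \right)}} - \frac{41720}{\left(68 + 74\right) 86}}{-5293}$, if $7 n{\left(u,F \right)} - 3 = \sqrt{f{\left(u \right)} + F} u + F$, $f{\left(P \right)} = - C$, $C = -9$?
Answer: $\frac{32397342509}{8030348660318} + \frac{22393539 \sqrt{47}}{2630314006} \approx 0.062401$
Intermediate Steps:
$f{\left(P \right)} = 9$ ($f{\left(P \right)} = \left(-1\right) \left(-9\right) = 9$)
$n{\left(u,F \right)} = \frac{3}{7} + \frac{F}{7} + \frac{u \sqrt{9 + F}}{7}$ ($n{\left(u,F \right)} = \frac{3}{7} + \frac{\sqrt{9 + F} u + F}{7} = \frac{3}{7} + \frac{u \sqrt{9 + F} + F}{7} = \frac{3}{7} + \frac{F + u \sqrt{9 + F}}{7} = \frac{3}{7} + \left(\frac{F}{7} + \frac{u \sqrt{9 + F}}{7}\right) = \frac{3}{7} + \frac{F}{7} + \frac{u \sqrt{9 + F}}{7}$)
$\frac{\frac{31059}{n{\left(-103,38 \right)}} - \frac{41720}{\left(68 + 74\right) 86}}{-5293} = \frac{\frac{31059}{\frac{3}{7} + \frac{1}{7} \cdot 38 + \frac{1}{7} \left(-103\right) \sqrt{9 + 38}} - \frac{41720}{\left(68 + 74\right) 86}}{-5293} = \left(\frac{31059}{\frac{3}{7} + \frac{38}{7} + \frac{1}{7} \left(-103\right) \sqrt{47}} - \frac{41720}{142 \cdot 86}\right) \left(- \frac{1}{5293}\right) = \left(\frac{31059}{\frac{3}{7} + \frac{38}{7} - \frac{103 \sqrt{47}}{7}} - \frac{41720}{12212}\right) \left(- \frac{1}{5293}\right) = \left(\frac{31059}{\frac{41}{7} - \frac{103 \sqrt{47}}{7}} - \frac{10430}{3053}\right) \left(- \frac{1}{5293}\right) = \left(- \frac{10430}{3053} + \frac{31059}{\frac{41}{7} - \frac{103 \sqrt{47}}{7}}\right) \left(- \frac{1}{5293}\right) = \frac{10430}{16159529} - \frac{31059}{5293 \left(\frac{41}{7} - \frac{103 \sqrt{47}}{7}\right)}$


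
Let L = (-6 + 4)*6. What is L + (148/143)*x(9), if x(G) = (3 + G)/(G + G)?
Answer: -4852/429 ≈ -11.310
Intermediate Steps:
L = -12 (L = -2*6 = -12)
x(G) = (3 + G)/(2*G) (x(G) = (3 + G)/((2*G)) = (3 + G)*(1/(2*G)) = (3 + G)/(2*G))
L + (148/143)*x(9) = -12 + (148/143)*((½)*(3 + 9)/9) = -12 + (148*(1/143))*((½)*(⅑)*12) = -12 + (148/143)*(⅔) = -12 + 296/429 = -4852/429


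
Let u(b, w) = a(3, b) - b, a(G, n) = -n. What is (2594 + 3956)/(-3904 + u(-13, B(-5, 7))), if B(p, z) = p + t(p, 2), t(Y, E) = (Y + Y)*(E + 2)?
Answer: -3275/1939 ≈ -1.6890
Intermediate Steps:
t(Y, E) = 2*Y*(2 + E) (t(Y, E) = (2*Y)*(2 + E) = 2*Y*(2 + E))
B(p, z) = 9*p (B(p, z) = p + 2*p*(2 + 2) = p + 2*p*4 = p + 8*p = 9*p)
u(b, w) = -2*b (u(b, w) = -b - b = -2*b)
(2594 + 3956)/(-3904 + u(-13, B(-5, 7))) = (2594 + 3956)/(-3904 - 2*(-13)) = 6550/(-3904 + 26) = 6550/(-3878) = 6550*(-1/3878) = -3275/1939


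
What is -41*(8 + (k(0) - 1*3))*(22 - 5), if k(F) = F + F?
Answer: -3485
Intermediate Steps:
k(F) = 2*F
-41*(8 + (k(0) - 1*3))*(22 - 5) = -41*(8 + (2*0 - 1*3))*(22 - 5) = -41*(8 + (0 - 3))*17 = -41*(8 - 3)*17 = -205*17 = -41*85 = -3485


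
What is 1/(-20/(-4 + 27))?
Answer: -23/20 ≈ -1.1500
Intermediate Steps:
1/(-20/(-4 + 27)) = 1/(-20/23) = -23/20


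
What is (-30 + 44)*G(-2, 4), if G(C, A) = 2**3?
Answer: 112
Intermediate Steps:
G(C, A) = 8
(-30 + 44)*G(-2, 4) = (-30 + 44)*8 = 14*8 = 112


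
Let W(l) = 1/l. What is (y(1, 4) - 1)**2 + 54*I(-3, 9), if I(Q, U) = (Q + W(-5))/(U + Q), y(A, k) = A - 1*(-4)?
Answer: -64/5 ≈ -12.800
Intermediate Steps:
y(A, k) = 4 + A (y(A, k) = A + 4 = 4 + A)
I(Q, U) = (-1/5 + Q)/(Q + U) (I(Q, U) = (Q + 1/(-5))/(U + Q) = (Q - 1/5)/(Q + U) = (-1/5 + Q)/(Q + U))
(y(1, 4) - 1)**2 + 54*I(-3, 9) = ((4 + 1) - 1)**2 + 54*((-1/5 - 3)/(-3 + 9)) = (5 - 1)**2 + 54*(-16/5/6) = 4**2 + 54*((1/6)*(-16/5)) = 16 + 54*(-8/15) = 16 - 144/5 = -64/5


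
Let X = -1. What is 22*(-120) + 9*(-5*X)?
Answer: -2595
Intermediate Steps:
22*(-120) + 9*(-5*X) = 22*(-120) + 9*(-5*(-1)) = -2640 + 9*5 = -2640 + 45 = -2595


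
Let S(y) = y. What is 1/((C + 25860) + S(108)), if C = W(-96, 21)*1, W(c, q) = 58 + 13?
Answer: 1/26039 ≈ 3.8404e-5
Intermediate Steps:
W(c, q) = 71
C = 71 (C = 71*1 = 71)
1/((C + 25860) + S(108)) = 1/((71 + 25860) + 108) = 1/(25931 + 108) = 1/26039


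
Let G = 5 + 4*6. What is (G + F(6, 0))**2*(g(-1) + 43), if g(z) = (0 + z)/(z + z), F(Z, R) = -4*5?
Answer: 7047/2 ≈ 3523.5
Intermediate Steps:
F(Z, R) = -20
G = 29 (G = 5 + 24 = 29)
g(z) = 1/2 (g(z) = z/((2*z)) = z*(1/(2*z)) = 1/2)
(G + F(6, 0))**2*(g(-1) + 43) = (29 - 20)**2*(1/2 + 43) = 9**2*(87/2) = 81*(87/2) = 7047/2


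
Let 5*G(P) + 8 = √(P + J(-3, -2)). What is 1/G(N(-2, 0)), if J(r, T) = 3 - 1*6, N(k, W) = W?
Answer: -40/67 - 5*I*√3/67 ≈ -0.59702 - 0.12926*I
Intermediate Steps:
J(r, T) = -3 (J(r, T) = 3 - 6 = -3)
G(P) = -8/5 + √(-3 + P)/5 (G(P) = -8/5 + √(P - 3)/5 = -8/5 + √(-3 + P)/5)
1/G(N(-2, 0)) = 1/(-8/5 + √(-3 + 0)/5) = 1/(-8/5 + √(-3)/5) = 1/(-8/5 + (I*√3)/5) = 1/(-8/5 + I*√3/5)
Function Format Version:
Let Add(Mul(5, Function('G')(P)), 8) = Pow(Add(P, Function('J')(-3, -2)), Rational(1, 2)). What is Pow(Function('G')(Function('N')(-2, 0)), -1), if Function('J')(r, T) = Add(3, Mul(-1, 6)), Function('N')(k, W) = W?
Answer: Add(Rational(-40, 67), Mul(Rational(-5, 67), I, Pow(3, Rational(1, 2)))) ≈ Add(-0.59702, Mul(-0.12926, I))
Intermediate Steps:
Function('J')(r, T) = -3 (Function('J')(r, T) = Add(3, -6) = -3)
Function('G')(P) = Add(Rational(-8, 5), Mul(Rational(1, 5), Pow(Add(-3, P), Rational(1, 2)))) (Function('G')(P) = Add(Rational(-8, 5), Mul(Rational(1, 5), Pow(Add(P, -3), Rational(1, 2)))) = Add(Rational(-8, 5), Mul(Rational(1, 5), Pow(Add(-3, P), Rational(1, 2)))))
Pow(Function('G')(Function('N')(-2, 0)), -1) = Pow(Add(Rational(-8, 5), Mul(Rational(1, 5), Pow(Add(-3, 0), Rational(1, 2)))), -1) = Pow(Add(Rational(-8, 5), Mul(Rational(1, 5), Pow(-3, Rational(1, 2)))), -1) = Pow(Add(Rational(-8, 5), Mul(Rational(1, 5), Mul(I, Pow(3, Rational(1, 2))))), -1) = Pow(Add(Rational(-8, 5), Mul(Rational(1, 5), I, Pow(3, Rational(1, 2)))), -1)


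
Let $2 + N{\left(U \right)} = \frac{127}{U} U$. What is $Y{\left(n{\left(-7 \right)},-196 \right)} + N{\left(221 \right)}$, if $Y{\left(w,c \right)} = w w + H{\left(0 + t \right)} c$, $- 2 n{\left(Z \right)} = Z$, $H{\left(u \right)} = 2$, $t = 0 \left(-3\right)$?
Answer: $- \frac{1019}{4} \approx -254.75$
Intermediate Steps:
$t = 0$
$n{\left(Z \right)} = - \frac{Z}{2}$
$Y{\left(w,c \right)} = w^{2} + 2 c$ ($Y{\left(w,c \right)} = w w + 2 c = w^{2} + 2 c$)
$N{\left(U \right)} = 125$ ($N{\left(U \right)} = -2 + \frac{127}{U} U = -2 + 127 = 125$)
$Y{\left(n{\left(-7 \right)},-196 \right)} + N{\left(221 \right)} = \left(\left(\left(- \frac{1}{2}\right) \left(-7\right)\right)^{2} + 2 \left(-196\right)\right) + 125 = \left(\left(\frac{7}{2}\right)^{2} - 392\right) + 125 = \left(\frac{49}{4} - 392\right) + 125 = - \frac{1519}{4} + 125 = - \frac{1019}{4}$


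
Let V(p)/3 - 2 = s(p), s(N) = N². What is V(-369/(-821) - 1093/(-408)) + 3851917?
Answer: 144067590568305409/37401187008 ≈ 3.8520e+6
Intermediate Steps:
V(p) = 6 + 3*p²
V(-369/(-821) - 1093/(-408)) + 3851917 = (6 + 3*(-369/(-821) - 1093/(-408))²) + 3851917 = (6 + 3*(-369*(-1/821) - 1093*(-1/408))²) + 3851917 = (6 + 3*(369/821 + 1093/408)²) + 3851917 = (6 + 3*(1047905/334968)²) + 3851917 = (6 + 3*(1098104889025/112203561024)) + 3851917 = (6 + 1098104889025/37401187008) + 3851917 = 1322512011073/37401187008 + 3851917 = 144067590568305409/37401187008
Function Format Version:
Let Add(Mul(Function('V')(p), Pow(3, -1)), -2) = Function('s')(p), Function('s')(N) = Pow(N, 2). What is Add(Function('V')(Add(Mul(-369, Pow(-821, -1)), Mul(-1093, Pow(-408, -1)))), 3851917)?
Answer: Rational(144067590568305409, 37401187008) ≈ 3.8520e+6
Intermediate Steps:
Function('V')(p) = Add(6, Mul(3, Pow(p, 2)))
Add(Function('V')(Add(Mul(-369, Pow(-821, -1)), Mul(-1093, Pow(-408, -1)))), 3851917) = Add(Add(6, Mul(3, Pow(Add(Mul(-369, Pow(-821, -1)), Mul(-1093, Pow(-408, -1))), 2))), 3851917) = Add(Add(6, Mul(3, Pow(Add(Mul(-369, Rational(-1, 821)), Mul(-1093, Rational(-1, 408))), 2))), 3851917) = Add(Add(6, Mul(3, Pow(Add(Rational(369, 821), Rational(1093, 408)), 2))), 3851917) = Add(Add(6, Mul(3, Pow(Rational(1047905, 334968), 2))), 3851917) = Add(Add(6, Mul(3, Rational(1098104889025, 112203561024))), 3851917) = Add(Add(6, Rational(1098104889025, 37401187008)), 3851917) = Add(Rational(1322512011073, 37401187008), 3851917) = Rational(144067590568305409, 37401187008)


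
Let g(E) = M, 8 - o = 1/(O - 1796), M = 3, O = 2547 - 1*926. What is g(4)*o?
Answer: 4203/175 ≈ 24.017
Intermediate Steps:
O = 1621 (O = 2547 - 926 = 1621)
o = 1401/175 (o = 8 - 1/(1621 - 1796) = 8 - 1/(-175) = 8 - 1*(-1/175) = 8 + 1/175 = 1401/175 ≈ 8.0057)
g(E) = 3
g(4)*o = 3*(1401/175) = 4203/175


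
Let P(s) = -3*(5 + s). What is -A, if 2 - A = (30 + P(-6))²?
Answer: 1087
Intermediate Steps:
P(s) = -15 - 3*s
A = -1087 (A = 2 - (30 + (-15 - 3*(-6)))² = 2 - (30 + (-15 + 18))² = 2 - (30 + 3)² = 2 - 1*33² = 2 - 1*1089 = 2 - 1089 = -1087)
-A = -1*(-1087) = 1087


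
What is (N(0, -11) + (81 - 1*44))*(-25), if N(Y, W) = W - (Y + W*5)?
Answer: -2025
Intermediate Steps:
N(Y, W) = -Y - 4*W (N(Y, W) = W - (Y + 5*W) = W + (-Y - 5*W) = -Y - 4*W)
(N(0, -11) + (81 - 1*44))*(-25) = ((-1*0 - 4*(-11)) + (81 - 1*44))*(-25) = ((0 + 44) + (81 - 44))*(-25) = (44 + 37)*(-25) = 81*(-25) = -2025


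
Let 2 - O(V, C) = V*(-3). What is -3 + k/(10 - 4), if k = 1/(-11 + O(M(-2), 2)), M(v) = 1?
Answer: -109/36 ≈ -3.0278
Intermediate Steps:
O(V, C) = 2 + 3*V (O(V, C) = 2 - V*(-3) = 2 - (-3)*V = 2 + 3*V)
k = -⅙ (k = 1/(-11 + (2 + 3*1)) = 1/(-11 + (2 + 3)) = 1/(-11 + 5) = 1/(-6) = -⅙ ≈ -0.16667)
-3 + k/(10 - 4) = -3 - ⅙/(10 - 4) = -3 - ⅙/6 = -3 + (⅙)*(-⅙) = -3 - 1/36 = -109/36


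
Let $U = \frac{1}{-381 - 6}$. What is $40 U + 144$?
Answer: $\frac{55688}{387} \approx 143.9$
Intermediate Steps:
$U = - \frac{1}{387}$ ($U = \frac{1}{-387} = - \frac{1}{387} \approx -0.002584$)
$40 U + 144 = 40 \left(- \frac{1}{387}\right) + 144 = - \frac{40}{387} + 144 = \frac{55688}{387}$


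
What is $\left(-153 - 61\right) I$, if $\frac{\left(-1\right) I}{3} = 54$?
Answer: $34668$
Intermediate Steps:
$I = -162$ ($I = \left(-3\right) 54 = -162$)
$\left(-153 - 61\right) I = \left(-153 - 61\right) \left(-162\right) = \left(-214\right) \left(-162\right) = 34668$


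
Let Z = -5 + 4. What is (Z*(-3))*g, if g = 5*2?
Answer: 30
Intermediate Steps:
Z = -1
g = 10
(Z*(-3))*g = -1*(-3)*10 = 3*10 = 30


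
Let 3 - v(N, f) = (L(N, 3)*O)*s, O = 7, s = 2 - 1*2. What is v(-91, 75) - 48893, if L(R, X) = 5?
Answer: -48890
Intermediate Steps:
s = 0 (s = 2 - 2 = 0)
v(N, f) = 3 (v(N, f) = 3 - 5*7*0 = 3 - 35*0 = 3 - 1*0 = 3 + 0 = 3)
v(-91, 75) - 48893 = 3 - 48893 = -48890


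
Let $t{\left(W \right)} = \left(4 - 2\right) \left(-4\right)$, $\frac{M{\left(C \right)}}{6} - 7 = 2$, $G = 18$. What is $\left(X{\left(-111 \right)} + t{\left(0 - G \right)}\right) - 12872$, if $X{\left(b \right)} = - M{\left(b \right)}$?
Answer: $-12934$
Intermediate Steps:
$M{\left(C \right)} = 54$ ($M{\left(C \right)} = 42 + 6 \cdot 2 = 42 + 12 = 54$)
$X{\left(b \right)} = -54$ ($X{\left(b \right)} = \left(-1\right) 54 = -54$)
$t{\left(W \right)} = -8$ ($t{\left(W \right)} = 2 \left(-4\right) = -8$)
$\left(X{\left(-111 \right)} + t{\left(0 - G \right)}\right) - 12872 = \left(-54 - 8\right) - 12872 = -62 - 12872 = -12934$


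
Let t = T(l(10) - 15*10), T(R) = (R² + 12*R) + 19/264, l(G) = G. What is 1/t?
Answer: 264/4730899 ≈ 5.5803e-5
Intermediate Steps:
T(R) = 19/264 + R² + 12*R (T(R) = (R² + 12*R) + 19*(1/264) = (R² + 12*R) + 19/264 = 19/264 + R² + 12*R)
t = 4730899/264 (t = 19/264 + (10 - 15*10)² + 12*(10 - 15*10) = 19/264 + (10 - 150)² + 12*(10 - 150) = 19/264 + (-140)² + 12*(-140) = 19/264 + 19600 - 1680 = 4730899/264 ≈ 17920.)
1/t = 1/(4730899/264) = 264/4730899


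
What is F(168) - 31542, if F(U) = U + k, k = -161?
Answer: -31535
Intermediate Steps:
F(U) = -161 + U (F(U) = U - 161 = -161 + U)
F(168) - 31542 = (-161 + 168) - 31542 = 7 - 31542 = -31535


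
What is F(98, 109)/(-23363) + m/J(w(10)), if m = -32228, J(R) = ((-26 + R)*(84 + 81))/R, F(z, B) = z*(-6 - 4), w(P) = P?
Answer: 188300371/1541958 ≈ 122.12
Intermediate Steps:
F(z, B) = -10*z (F(z, B) = z*(-10) = -10*z)
J(R) = (-4290 + 165*R)/R (J(R) = ((-26 + R)*165)/R = (-4290 + 165*R)/R)
F(98, 109)/(-23363) + m/J(w(10)) = -10*98/(-23363) - 32228/(165 - 4290/10) = -980*(-1/23363) - 32228/(165 - 4290*⅒) = 980/23363 - 32228/(165 - 429) = 980/23363 - 32228/(-264) = 980/23363 - 32228*(-1/264) = 980/23363 + 8057/66 = 188300371/1541958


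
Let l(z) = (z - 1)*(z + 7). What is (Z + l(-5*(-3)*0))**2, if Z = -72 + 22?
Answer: 3249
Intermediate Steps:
l(z) = (-1 + z)*(7 + z)
Z = -50
(Z + l(-5*(-3)*0))**2 = (-50 + (-7 + (-5*(-3)*0)**2 + 6*(-5*(-3)*0)))**2 = (-50 + (-7 + (15*0)**2 + 6*(15*0)))**2 = (-50 + (-7 + 0**2 + 6*0))**2 = (-50 + (-7 + 0 + 0))**2 = (-50 - 7)**2 = (-57)**2 = 3249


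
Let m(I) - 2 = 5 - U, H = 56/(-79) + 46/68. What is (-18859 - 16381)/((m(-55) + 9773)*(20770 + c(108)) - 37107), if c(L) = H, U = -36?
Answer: -47327320/273758322063 ≈ -0.00017288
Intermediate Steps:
H = -87/2686 (H = 56*(-1/79) + 46*(1/68) = -56/79 + 23/34 = -87/2686 ≈ -0.032390)
m(I) = 43 (m(I) = 2 + (5 - 1*(-36)) = 2 + (5 + 36) = 2 + 41 = 43)
c(L) = -87/2686
(-18859 - 16381)/((m(-55) + 9773)*(20770 + c(108)) - 37107) = (-18859 - 16381)/((43 + 9773)*(20770 - 87/2686) - 37107) = -35240/(9816*(55788133/2686) - 37107) = -35240/(273808156764/1343 - 37107) = -35240/273758322063/1343 = -35240*1343/273758322063 = -47327320/273758322063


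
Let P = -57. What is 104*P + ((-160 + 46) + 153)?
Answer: -5889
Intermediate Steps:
104*P + ((-160 + 46) + 153) = 104*(-57) + ((-160 + 46) + 153) = -5928 + (-114 + 153) = -5928 + 39 = -5889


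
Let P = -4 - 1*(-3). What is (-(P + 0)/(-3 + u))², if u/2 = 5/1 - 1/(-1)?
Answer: 1/81 ≈ 0.012346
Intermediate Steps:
P = -1 (P = -4 + 3 = -1)
u = 12 (u = 2*(5/1 - 1/(-1)) = 2*(5*1 - 1*(-1)) = 2*(5 + 1) = 2*6 = 12)
(-(P + 0)/(-3 + u))² = (-(-1 + 0)/(-3 + 12))² = (-(-1)/9)² = (-1*(-⅑))² = (⅑)² = 1/81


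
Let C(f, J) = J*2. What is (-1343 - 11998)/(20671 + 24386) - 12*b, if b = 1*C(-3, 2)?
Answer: -725359/15019 ≈ -48.296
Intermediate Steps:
C(f, J) = 2*J
b = 4 (b = 1*(2*2) = 1*4 = 4)
(-1343 - 11998)/(20671 + 24386) - 12*b = (-1343 - 11998)/(20671 + 24386) - 12*4 = -13341/45057 - 48 = -13341*1/45057 - 48 = -4447/15019 - 48 = -725359/15019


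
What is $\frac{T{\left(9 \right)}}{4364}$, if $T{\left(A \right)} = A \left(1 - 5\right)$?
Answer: $- \frac{9}{1091} \approx -0.0082493$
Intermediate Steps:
$T{\left(A \right)} = - 4 A$ ($T{\left(A \right)} = A \left(-4\right) = - 4 A$)
$\frac{T{\left(9 \right)}}{4364} = \frac{\left(-4\right) 9}{4364} = \left(-36\right) \frac{1}{4364} = - \frac{9}{1091}$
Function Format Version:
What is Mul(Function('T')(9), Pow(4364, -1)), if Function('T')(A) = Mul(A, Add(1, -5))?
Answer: Rational(-9, 1091) ≈ -0.0082493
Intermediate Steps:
Function('T')(A) = Mul(-4, A) (Function('T')(A) = Mul(A, -4) = Mul(-4, A))
Mul(Function('T')(9), Pow(4364, -1)) = Mul(Mul(-4, 9), Pow(4364, -1)) = Mul(-36, Rational(1, 4364)) = Rational(-9, 1091)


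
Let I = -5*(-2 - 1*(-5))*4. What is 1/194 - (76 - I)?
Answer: -26383/194 ≈ -135.99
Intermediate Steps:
I = -60 (I = -5*(-2 + 5)*4 = -5*3*4 = -15*4 = -60)
1/194 - (76 - I) = 1/194 - (76 - 1*(-60)) = 1/194 - (76 + 60) = 1/194 - 1*136 = 1/194 - 136 = -26383/194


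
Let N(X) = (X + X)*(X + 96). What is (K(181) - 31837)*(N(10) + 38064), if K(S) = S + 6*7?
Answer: -1270376976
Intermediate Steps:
K(S) = 42 + S (K(S) = S + 42 = 42 + S)
N(X) = 2*X*(96 + X) (N(X) = (2*X)*(96 + X) = 2*X*(96 + X))
(K(181) - 31837)*(N(10) + 38064) = ((42 + 181) - 31837)*(2*10*(96 + 10) + 38064) = (223 - 31837)*(2*10*106 + 38064) = -31614*(2120 + 38064) = -31614*40184 = -1270376976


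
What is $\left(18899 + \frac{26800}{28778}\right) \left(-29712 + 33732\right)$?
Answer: $\frac{1093243466220}{14389} \approx 7.5978 \cdot 10^{7}$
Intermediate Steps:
$\left(18899 + \frac{26800}{28778}\right) \left(-29712 + 33732\right) = \left(18899 + 26800 \cdot \frac{1}{28778}\right) 4020 = \left(18899 + \frac{13400}{14389}\right) 4020 = \frac{271951111}{14389} \cdot 4020 = \frac{1093243466220}{14389}$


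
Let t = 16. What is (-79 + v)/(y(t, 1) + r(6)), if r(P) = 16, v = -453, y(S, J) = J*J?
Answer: -532/17 ≈ -31.294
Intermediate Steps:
y(S, J) = J**2
(-79 + v)/(y(t, 1) + r(6)) = (-79 - 453)/(1**2 + 16) = -532/(1 + 16) = -532/17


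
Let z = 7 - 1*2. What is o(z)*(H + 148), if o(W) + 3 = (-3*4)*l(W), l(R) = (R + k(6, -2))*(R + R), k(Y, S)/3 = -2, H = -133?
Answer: 1755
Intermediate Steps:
k(Y, S) = -6 (k(Y, S) = 3*(-2) = -6)
l(R) = 2*R*(-6 + R) (l(R) = (R - 6)*(R + R) = (-6 + R)*(2*R) = 2*R*(-6 + R))
z = 5 (z = 7 - 2 = 5)
o(W) = -3 - 24*W*(-6 + W) (o(W) = -3 + (-3*4)*(2*W*(-6 + W)) = -3 - 24*W*(-6 + W))
o(z)*(H + 148) = (-3 - 24*5**2 + 144*5)*(-133 + 148) = (-3 - 24*25 + 720)*15 = (-3 - 600 + 720)*15 = 117*15 = 1755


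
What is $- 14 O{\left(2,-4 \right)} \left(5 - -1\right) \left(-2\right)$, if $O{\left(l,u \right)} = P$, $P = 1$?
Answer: $168$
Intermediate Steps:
$O{\left(l,u \right)} = 1$
$- 14 O{\left(2,-4 \right)} \left(5 - -1\right) \left(-2\right) = \left(-14\right) 1 \left(5 - -1\right) \left(-2\right) = - 14 \left(5 + \left(-3 + 4\right)\right) \left(-2\right) = - 14 \left(5 + 1\right) \left(-2\right) = - 14 \cdot 6 \left(-2\right) = \left(-14\right) \left(-12\right) = 168$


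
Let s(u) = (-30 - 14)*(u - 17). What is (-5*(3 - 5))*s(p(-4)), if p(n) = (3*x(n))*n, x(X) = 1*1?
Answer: 12760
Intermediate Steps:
x(X) = 1
p(n) = 3*n (p(n) = (3*1)*n = 3*n)
s(u) = 748 - 44*u (s(u) = -44*(-17 + u) = 748 - 44*u)
(-5*(3 - 5))*s(p(-4)) = (-5*(3 - 5))*(748 - 132*(-4)) = (-5*(-2))*(748 - 44*(-12)) = 10*(748 + 528) = 10*1276 = 12760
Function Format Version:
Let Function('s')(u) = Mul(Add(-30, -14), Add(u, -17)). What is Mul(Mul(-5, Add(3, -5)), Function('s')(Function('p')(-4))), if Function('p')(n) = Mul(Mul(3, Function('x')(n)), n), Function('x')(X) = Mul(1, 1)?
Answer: 12760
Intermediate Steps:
Function('x')(X) = 1
Function('p')(n) = Mul(3, n) (Function('p')(n) = Mul(Mul(3, 1), n) = Mul(3, n))
Function('s')(u) = Add(748, Mul(-44, u)) (Function('s')(u) = Mul(-44, Add(-17, u)) = Add(748, Mul(-44, u)))
Mul(Mul(-5, Add(3, -5)), Function('s')(Function('p')(-4))) = Mul(Mul(-5, Add(3, -5)), Add(748, Mul(-44, Mul(3, -4)))) = Mul(Mul(-5, -2), Add(748, Mul(-44, -12))) = Mul(10, Add(748, 528)) = Mul(10, 1276) = 12760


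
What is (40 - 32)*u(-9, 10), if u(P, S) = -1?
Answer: -8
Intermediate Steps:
(40 - 32)*u(-9, 10) = (40 - 32)*(-1) = 8*(-1) = -8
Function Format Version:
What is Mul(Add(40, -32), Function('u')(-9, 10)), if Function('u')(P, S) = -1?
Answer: -8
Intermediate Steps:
Mul(Add(40, -32), Function('u')(-9, 10)) = Mul(Add(40, -32), -1) = Mul(8, -1) = -8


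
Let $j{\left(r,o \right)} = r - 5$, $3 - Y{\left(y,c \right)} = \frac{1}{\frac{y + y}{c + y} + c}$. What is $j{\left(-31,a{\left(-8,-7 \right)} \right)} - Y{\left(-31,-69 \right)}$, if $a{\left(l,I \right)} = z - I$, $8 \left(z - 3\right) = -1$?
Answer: $- \frac{133391}{3419} \approx -39.015$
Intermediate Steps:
$z = \frac{23}{8}$ ($z = 3 + \frac{1}{8} \left(-1\right) = 3 - \frac{1}{8} = \frac{23}{8} \approx 2.875$)
$Y{\left(y,c \right)} = 3 - \frac{1}{c + \frac{2 y}{c + y}}$ ($Y{\left(y,c \right)} = 3 - \frac{1}{\frac{y + y}{c + y} + c} = 3 - \frac{1}{\frac{2 y}{c + y} + c} = 3 - \frac{1}{c + \frac{2 y}{c + y}}$)
$a{\left(l,I \right)} = \frac{23}{8} - I$
$j{\left(r,o \right)} = -5 + r$ ($j{\left(r,o \right)} = r - 5 = -5 + r$)
$j{\left(-31,a{\left(-8,-7 \right)} \right)} - Y{\left(-31,-69 \right)} = \left(-5 - 31\right) - \frac{\left(-1\right) \left(-69\right) + 3 \left(-69\right)^{2} + 5 \left(-31\right) + 3 \left(-69\right) \left(-31\right)}{\left(-69\right)^{2} + 2 \left(-31\right) - -2139} = -36 - \frac{69 + 3 \cdot 4761 - 155 + 6417}{4761 - 62 + 2139} = -36 - \frac{69 + 14283 - 155 + 6417}{6838} = -36 - \frac{1}{6838} \cdot 20614 = -36 - \frac{10307}{3419} = - \frac{133391}{3419}$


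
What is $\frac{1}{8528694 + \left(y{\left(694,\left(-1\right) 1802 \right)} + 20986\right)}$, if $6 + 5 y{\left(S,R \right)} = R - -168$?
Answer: $\frac{1}{8549352} \approx 1.1697 \cdot 10^{-7}$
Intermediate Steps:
$y{\left(S,R \right)} = \frac{162}{5} + \frac{R}{5}$ ($y{\left(S,R \right)} = - \frac{6}{5} + \frac{R - -168}{5} = - \frac{6}{5} + \frac{R + 168}{5} = - \frac{6}{5} + \frac{168 + R}{5} = - \frac{6}{5} + \left(\frac{168}{5} + \frac{R}{5}\right) = \frac{162}{5} + \frac{R}{5}$)
$\frac{1}{8528694 + \left(y{\left(694,\left(-1\right) 1802 \right)} + 20986\right)} = \frac{1}{8528694 + \left(\left(\frac{162}{5} + \frac{\left(-1\right) 1802}{5}\right) + 20986\right)} = \frac{1}{8528694 + \left(\left(\frac{162}{5} + \frac{1}{5} \left(-1802\right)\right) + 20986\right)} = \frac{1}{8528694 + \left(\left(\frac{162}{5} - \frac{1802}{5}\right) + 20986\right)} = \frac{1}{8528694 + \left(-328 + 20986\right)} = \frac{1}{8528694 + 20658} = \frac{1}{8549352}$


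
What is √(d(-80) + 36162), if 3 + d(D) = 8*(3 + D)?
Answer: √35543 ≈ 188.53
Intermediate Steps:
d(D) = 21 + 8*D (d(D) = -3 + 8*(3 + D) = -3 + (24 + 8*D) = 21 + 8*D)
√(d(-80) + 36162) = √((21 + 8*(-80)) + 36162) = √((21 - 640) + 36162) = √(-619 + 36162) = √35543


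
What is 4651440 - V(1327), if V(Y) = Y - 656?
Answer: 4650769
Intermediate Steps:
V(Y) = -656 + Y
4651440 - V(1327) = 4651440 - (-656 + 1327) = 4651440 - 1*671 = 4651440 - 671 = 4650769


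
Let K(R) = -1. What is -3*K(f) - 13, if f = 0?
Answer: -10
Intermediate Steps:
-3*K(f) - 13 = -3*(-1) - 13 = 3 - 13 = -10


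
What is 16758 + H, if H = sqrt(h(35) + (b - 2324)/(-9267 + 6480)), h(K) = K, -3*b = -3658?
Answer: 16758 + sqrt(274936621)/2787 ≈ 16764.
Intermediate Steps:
b = 3658/3 (b = -1/3*(-3658) = 3658/3 ≈ 1219.3)
H = sqrt(274936621)/2787 (H = sqrt(35 + (3658/3 - 2324)/(-9267 + 6480)) = sqrt(35 - 3314/3/(-2787)) = sqrt(35 - 3314/3*(-1/2787)) = sqrt(35 + 3314/8361) = sqrt(295949/8361) = sqrt(274936621)/2787 ≈ 5.9495)
16758 + H = 16758 + sqrt(274936621)/2787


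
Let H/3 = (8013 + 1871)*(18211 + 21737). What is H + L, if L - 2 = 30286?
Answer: 1184568384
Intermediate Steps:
L = 30288 (L = 2 + 30286 = 30288)
H = 1184538096 (H = 3*((8013 + 1871)*(18211 + 21737)) = 3*(9884*39948) = 3*394846032 = 1184538096)
H + L = 1184538096 + 30288 = 1184568384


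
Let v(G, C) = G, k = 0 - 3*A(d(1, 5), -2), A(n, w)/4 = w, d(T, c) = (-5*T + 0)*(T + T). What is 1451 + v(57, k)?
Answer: 1508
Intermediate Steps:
d(T, c) = -10*T**2 (d(T, c) = (-5*T)*(2*T) = -10*T**2)
A(n, w) = 4*w
k = 24 (k = 0 - 12*(-2) = 0 - 3*(-8) = 0 + 24 = 24)
1451 + v(57, k) = 1451 + 57 = 1508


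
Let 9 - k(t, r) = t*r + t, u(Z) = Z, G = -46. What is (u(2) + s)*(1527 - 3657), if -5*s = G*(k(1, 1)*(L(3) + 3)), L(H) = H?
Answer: -827292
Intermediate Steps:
k(t, r) = 9 - t - r*t (k(t, r) = 9 - (t*r + t) = 9 - (r*t + t) = 9 - (t + r*t) = 9 + (-t - r*t) = 9 - t - r*t)
s = 1932/5 (s = -(-46)*(9 - 1*1 - 1*1*1)*(3 + 3)/5 = -(-46)*(9 - 1 - 1)*6/5 = -(-46)*7*6/5 = -(-46)*42/5 = -⅕*(-1932) = 1932/5 ≈ 386.40)
(u(2) + s)*(1527 - 3657) = (2 + 1932/5)*(1527 - 3657) = (1942/5)*(-2130) = -827292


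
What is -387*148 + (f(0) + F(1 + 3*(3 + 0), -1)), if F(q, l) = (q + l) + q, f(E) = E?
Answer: -57257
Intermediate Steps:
F(q, l) = l + 2*q (F(q, l) = (l + q) + q = l + 2*q)
-387*148 + (f(0) + F(1 + 3*(3 + 0), -1)) = -387*148 + (0 + (-1 + 2*(1 + 3*(3 + 0)))) = -57276 + (0 + (-1 + 2*(1 + 3*3))) = -57276 + (0 + (-1 + 2*(1 + 9))) = -57276 + (0 + (-1 + 2*10)) = -57276 + (0 + (-1 + 20)) = -57276 + (0 + 19) = -57276 + 19 = -57257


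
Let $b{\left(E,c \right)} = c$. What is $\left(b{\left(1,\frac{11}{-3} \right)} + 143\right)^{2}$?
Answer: $\frac{174724}{9} \approx 19414.0$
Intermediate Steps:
$\left(b{\left(1,\frac{11}{-3} \right)} + 143\right)^{2} = \left(\frac{11}{-3} + 143\right)^{2} = \left(11 \left(- \frac{1}{3}\right) + 143\right)^{2} = \left(- \frac{11}{3} + 143\right)^{2} = \left(\frac{418}{3}\right)^{2} = \frac{174724}{9}$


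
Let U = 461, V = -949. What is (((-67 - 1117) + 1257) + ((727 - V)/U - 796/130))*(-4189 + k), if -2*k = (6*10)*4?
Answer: -9104516263/29965 ≈ -3.0384e+5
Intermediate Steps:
k = -120 (k = -6*10*4/2 = -30*4 = -½*240 = -120)
(((-67 - 1117) + 1257) + ((727 - V)/U - 796/130))*(-4189 + k) = (((-67 - 1117) + 1257) + ((727 - 1*(-949))/461 - 796/130))*(-4189 - 120) = ((-1184 + 1257) + ((727 + 949)*(1/461) - 796*1/130))*(-4309) = (73 + (1676*(1/461) - 398/65))*(-4309) = (73 + (1676/461 - 398/65))*(-4309) = (73 - 74538/29965)*(-4309) = (2112907/29965)*(-4309) = -9104516263/29965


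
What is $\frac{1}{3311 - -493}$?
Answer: $\frac{1}{3804} \approx 0.00026288$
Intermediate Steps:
$\frac{1}{3311 - -493} = \frac{1}{3311 + 493} = \frac{1}{3804}$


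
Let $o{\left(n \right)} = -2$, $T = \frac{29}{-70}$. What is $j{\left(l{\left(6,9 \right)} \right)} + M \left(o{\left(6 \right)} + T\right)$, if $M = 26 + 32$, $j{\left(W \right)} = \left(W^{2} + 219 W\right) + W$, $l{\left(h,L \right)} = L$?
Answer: $\frac{67234}{35} \approx 1921.0$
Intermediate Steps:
$T = - \frac{29}{70}$ ($T = 29 \left(- \frac{1}{70}\right) = - \frac{29}{70} \approx -0.41429$)
$j{\left(W \right)} = W^{2} + 220 W$
$M = 58$
$j{\left(l{\left(6,9 \right)} \right)} + M \left(o{\left(6 \right)} + T\right) = 9 \left(220 + 9\right) + 58 \left(-2 - \frac{29}{70}\right) = 9 \cdot 229 + 58 \left(- \frac{169}{70}\right) = 2061 - \frac{4901}{35} = \frac{67234}{35}$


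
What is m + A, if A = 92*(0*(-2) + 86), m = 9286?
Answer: 17198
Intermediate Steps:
A = 7912 (A = 92*(0 + 86) = 92*86 = 7912)
m + A = 9286 + 7912 = 17198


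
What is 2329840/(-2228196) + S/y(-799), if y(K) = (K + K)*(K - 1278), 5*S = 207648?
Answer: -4775193777524/4622178138135 ≈ -1.0331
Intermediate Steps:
S = 207648/5 (S = (⅕)*207648 = 207648/5 ≈ 41530.)
y(K) = 2*K*(-1278 + K) (y(K) = (2*K)*(-1278 + K) = 2*K*(-1278 + K))
2329840/(-2228196) + S/y(-799) = 2329840/(-2228196) + 207648/(5*((2*(-799)*(-1278 - 799)))) = 2329840*(-1/2228196) + 207648/(5*((2*(-799)*(-2077)))) = -582460/557049 + (207648/5)/3319046 = -582460/557049 + (207648/5)*(1/3319046) = -582460/557049 + 103824/8297615 = -4775193777524/4622178138135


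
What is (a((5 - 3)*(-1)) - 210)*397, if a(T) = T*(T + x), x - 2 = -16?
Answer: -70666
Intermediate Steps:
x = -14 (x = 2 - 16 = -14)
a(T) = T*(-14 + T) (a(T) = T*(T - 14) = T*(-14 + T))
(a((5 - 3)*(-1)) - 210)*397 = (((5 - 3)*(-1))*(-14 + (5 - 3)*(-1)) - 210)*397 = ((2*(-1))*(-14 + 2*(-1)) - 210)*397 = (-2*(-14 - 2) - 210)*397 = (-2*(-16) - 210)*397 = (32 - 210)*397 = -178*397 = -70666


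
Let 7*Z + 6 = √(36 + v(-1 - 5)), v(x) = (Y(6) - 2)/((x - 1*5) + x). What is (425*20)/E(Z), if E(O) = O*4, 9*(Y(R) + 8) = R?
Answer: 325125/2 + 2125*√23766/2 ≈ 3.2636e+5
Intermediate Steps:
Y(R) = -8 + R/9
v(x) = -28/(3*(-5 + 2*x)) (v(x) = ((-8 + (⅑)*6) - 2)/((x - 1*5) + x) = ((-8 + ⅔) - 2)/((x - 5) + x) = (-22/3 - 2)/((-5 + x) + x) = -28/(3*(-5 + 2*x)))
Z = -6/7 + 2*√23766/357 (Z = -6/7 + √(36 - 28/(-15 + 6*(-1 - 5)))/7 = -6/7 + √(36 - 28/(-15 + 6*(-6)))/7 = -6/7 + √(36 - 28/(-15 - 36))/7 = -6/7 + √(36 - 28/(-51))/7 = -6/7 + √(36 - 28*(-1/51))/7 = -6/7 + √(36 + 28/51)/7 = -6/7 + √(1864/51)/7 = -6/7 + (2*√23766/51)/7 = -6/7 + 2*√23766/357 ≈ 0.0065112)
E(O) = 4*O
(425*20)/E(Z) = (425*20)/((4*(-6/7 + 2*√23766/357))) = 8500/(-24/7 + 8*√23766/357)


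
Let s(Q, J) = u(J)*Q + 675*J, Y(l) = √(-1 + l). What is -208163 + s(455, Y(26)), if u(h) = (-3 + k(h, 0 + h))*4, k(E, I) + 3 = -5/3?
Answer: -656224/3 ≈ -2.1874e+5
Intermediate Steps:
k(E, I) = -14/3 (k(E, I) = -3 - 5/3 = -14/3)
u(h) = -92/3 (u(h) = (-3 - 14/3)*4 = -23/3*4 = -92/3)
s(Q, J) = 675*J - 92*Q/3 (s(Q, J) = -92*Q/3 + 675*J = 675*J - 92*Q/3)
-208163 + s(455, Y(26)) = -208163 + (675*√(-1 + 26) - 92/3*455) = -208163 + (675*√25 - 41860/3) = -208163 + (675*5 - 41860/3) = -208163 + (3375 - 41860/3) = -208163 - 31735/3 = -656224/3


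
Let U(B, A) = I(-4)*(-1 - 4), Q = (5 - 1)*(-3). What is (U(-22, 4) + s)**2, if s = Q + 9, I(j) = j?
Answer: 289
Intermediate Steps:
Q = -12 (Q = 4*(-3) = -12)
s = -3 (s = -12 + 9 = -3)
U(B, A) = 20 (U(B, A) = -4*(-1 - 4) = -4*(-5) = 20)
(U(-22, 4) + s)**2 = (20 - 3)**2 = 17**2 = 289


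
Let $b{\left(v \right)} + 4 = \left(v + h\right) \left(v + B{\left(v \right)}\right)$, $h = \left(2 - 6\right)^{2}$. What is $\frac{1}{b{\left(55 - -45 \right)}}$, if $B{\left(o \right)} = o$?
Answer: $\frac{1}{23196} \approx 4.3111 \cdot 10^{-5}$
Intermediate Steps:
$h = 16$ ($h = \left(-4\right)^{2} = 16$)
$b{\left(v \right)} = -4 + 2 v \left(16 + v\right)$ ($b{\left(v \right)} = -4 + \left(v + 16\right) \left(v + v\right) = -4 + \left(16 + v\right) 2 v = -4 + 2 v \left(16 + v\right)$)
$\frac{1}{b{\left(55 - -45 \right)}} = \frac{1}{-4 + 2 \left(55 - -45\right)^{2} + 32 \left(55 - -45\right)} = \frac{1}{-4 + 2 \left(55 + 45\right)^{2} + 32 \left(55 + 45\right)} = \frac{1}{-4 + 2 \cdot 100^{2} + 32 \cdot 100} = \frac{1}{-4 + 2 \cdot 10000 + 3200} = \frac{1}{-4 + 20000 + 3200} = \frac{1}{23196}$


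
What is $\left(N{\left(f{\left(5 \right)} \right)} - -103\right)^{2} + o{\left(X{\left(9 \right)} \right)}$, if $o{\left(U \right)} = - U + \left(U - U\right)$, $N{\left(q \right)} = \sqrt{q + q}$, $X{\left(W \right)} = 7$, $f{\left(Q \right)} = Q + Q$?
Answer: $10622 + 412 \sqrt{5} \approx 11543.0$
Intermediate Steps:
$f{\left(Q \right)} = 2 Q$
$N{\left(q \right)} = \sqrt{2} \sqrt{q}$ ($N{\left(q \right)} = \sqrt{2 q} = \sqrt{2} \sqrt{q}$)
$o{\left(U \right)} = - U$ ($o{\left(U \right)} = - U + 0 = - U$)
$\left(N{\left(f{\left(5 \right)} \right)} - -103\right)^{2} + o{\left(X{\left(9 \right)} \right)} = \left(\sqrt{2} \sqrt{2 \cdot 5} - -103\right)^{2} - 7 = \left(\sqrt{2} \sqrt{10} + 103\right)^{2} - 7 = \left(2 \sqrt{5} + 103\right)^{2} - 7 = \left(103 + 2 \sqrt{5}\right)^{2} - 7 = -7 + \left(103 + 2 \sqrt{5}\right)^{2}$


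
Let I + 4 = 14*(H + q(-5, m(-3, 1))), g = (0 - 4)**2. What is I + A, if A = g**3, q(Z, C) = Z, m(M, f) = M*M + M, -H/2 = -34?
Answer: 4974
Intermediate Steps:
H = 68 (H = -2*(-34) = 68)
m(M, f) = M + M**2 (m(M, f) = M**2 + M = M + M**2)
g = 16 (g = (-4)**2 = 16)
A = 4096 (A = 16**3 = 4096)
I = 878 (I = -4 + 14*(68 - 5) = -4 + 14*63 = -4 + 882 = 878)
I + A = 878 + 4096 = 4974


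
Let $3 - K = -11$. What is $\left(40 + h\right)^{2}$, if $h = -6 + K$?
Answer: $2304$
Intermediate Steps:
$K = 14$ ($K = 3 - -11 = 3 + 11 = 14$)
$h = 8$ ($h = -6 + 14 = 8$)
$\left(40 + h\right)^{2} = \left(40 + 8\right)^{2} = 48^{2} = 2304$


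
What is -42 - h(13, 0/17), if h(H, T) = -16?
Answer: -26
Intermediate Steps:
-42 - h(13, 0/17) = -42 - 1*(-16) = -42 + 16 = -26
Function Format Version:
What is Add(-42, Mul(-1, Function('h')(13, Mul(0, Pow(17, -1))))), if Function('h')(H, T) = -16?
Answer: -26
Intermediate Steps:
Add(-42, Mul(-1, Function('h')(13, Mul(0, Pow(17, -1))))) = Add(-42, Mul(-1, -16)) = Add(-42, 16) = -26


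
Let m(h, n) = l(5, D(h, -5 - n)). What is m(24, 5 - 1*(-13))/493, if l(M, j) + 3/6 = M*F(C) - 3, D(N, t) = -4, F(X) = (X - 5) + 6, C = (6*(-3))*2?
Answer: -21/58 ≈ -0.36207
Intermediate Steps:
C = -36 (C = -18*2 = -36)
F(X) = 1 + X (F(X) = (-5 + X) + 6 = 1 + X)
l(M, j) = -7/2 - 35*M (l(M, j) = -½ + (M*(1 - 36) - 3) = -½ + (M*(-35) - 3) = -½ + (-35*M - 3) = -½ + (-3 - 35*M) = -7/2 - 35*M)
m(h, n) = -357/2 (m(h, n) = -7/2 - 35*5 = -7/2 - 175 = -357/2)
m(24, 5 - 1*(-13))/493 = -357/2/493 = -357/2*1/493 = -21/58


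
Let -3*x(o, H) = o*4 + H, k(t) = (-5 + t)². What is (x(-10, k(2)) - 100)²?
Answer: 72361/9 ≈ 8040.1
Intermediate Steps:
x(o, H) = -4*o/3 - H/3 (x(o, H) = -(o*4 + H)/3 = -(4*o + H)/3 = -(H + 4*o)/3 = -4*o/3 - H/3)
(x(-10, k(2)) - 100)² = ((-4/3*(-10) - (-5 + 2)²/3) - 100)² = ((40/3 - ⅓*(-3)²) - 100)² = ((40/3 - ⅓*9) - 100)² = ((40/3 - 3) - 100)² = (31/3 - 100)² = (-269/3)² = 72361/9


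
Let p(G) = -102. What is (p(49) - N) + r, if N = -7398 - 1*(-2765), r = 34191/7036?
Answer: 31914307/7036 ≈ 4535.9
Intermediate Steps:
r = 34191/7036 (r = 34191*(1/7036) = 34191/7036 ≈ 4.8594)
N = -4633 (N = -7398 + 2765 = -4633)
(p(49) - N) + r = (-102 - 1*(-4633)) + 34191/7036 = (-102 + 4633) + 34191/7036 = 4531 + 34191/7036 = 31914307/7036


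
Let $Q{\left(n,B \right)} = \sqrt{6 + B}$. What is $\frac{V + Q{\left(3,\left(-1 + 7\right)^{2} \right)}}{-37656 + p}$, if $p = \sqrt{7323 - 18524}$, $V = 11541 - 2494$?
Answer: $- \frac{340673832}{1417985537} - \frac{37656 \sqrt{42}}{1417985537} - \frac{9047 i \sqrt{11201}}{1417985537} - \frac{i \sqrt{470442}}{1417985537} \approx -0.24042 - 0.00067573 i$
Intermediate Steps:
$V = 9047$ ($V = 11541 - 2494 = 9047$)
$p = i \sqrt{11201}$ ($p = \sqrt{-11201} = i \sqrt{11201} \approx 105.83 i$)
$\frac{V + Q{\left(3,\left(-1 + 7\right)^{2} \right)}}{-37656 + p} = \frac{9047 + \sqrt{6 + \left(-1 + 7\right)^{2}}}{-37656 + i \sqrt{11201}} = \frac{9047 + \sqrt{6 + 6^{2}}}{-37656 + i \sqrt{11201}} = \frac{9047 + \sqrt{6 + 36}}{-37656 + i \sqrt{11201}} = \frac{9047 + \sqrt{42}}{-37656 + i \sqrt{11201}}$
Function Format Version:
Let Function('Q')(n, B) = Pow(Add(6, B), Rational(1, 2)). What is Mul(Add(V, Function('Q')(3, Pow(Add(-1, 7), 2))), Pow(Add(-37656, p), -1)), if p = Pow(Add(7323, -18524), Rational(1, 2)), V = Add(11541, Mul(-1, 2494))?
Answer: Add(Rational(-340673832, 1417985537), Mul(Rational(-37656, 1417985537), Pow(42, Rational(1, 2))), Mul(Rational(-9047, 1417985537), I, Pow(11201, Rational(1, 2))), Mul(Rational(-1, 1417985537), I, Pow(470442, Rational(1, 2)))) ≈ Add(-0.24042, Mul(-0.00067573, I))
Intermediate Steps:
V = 9047 (V = Add(11541, -2494) = 9047)
p = Mul(I, Pow(11201, Rational(1, 2))) (p = Pow(-11201, Rational(1, 2)) = Mul(I, Pow(11201, Rational(1, 2))) ≈ Mul(105.83, I))
Mul(Add(V, Function('Q')(3, Pow(Add(-1, 7), 2))), Pow(Add(-37656, p), -1)) = Mul(Add(9047, Pow(Add(6, Pow(Add(-1, 7), 2)), Rational(1, 2))), Pow(Add(-37656, Mul(I, Pow(11201, Rational(1, 2)))), -1)) = Mul(Add(9047, Pow(Add(6, Pow(6, 2)), Rational(1, 2))), Pow(Add(-37656, Mul(I, Pow(11201, Rational(1, 2)))), -1)) = Mul(Add(9047, Pow(Add(6, 36), Rational(1, 2))), Pow(Add(-37656, Mul(I, Pow(11201, Rational(1, 2)))), -1)) = Mul(Add(9047, Pow(42, Rational(1, 2))), Pow(Add(-37656, Mul(I, Pow(11201, Rational(1, 2)))), -1)) = Mul(Pow(Add(-37656, Mul(I, Pow(11201, Rational(1, 2)))), -1), Add(9047, Pow(42, Rational(1, 2))))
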